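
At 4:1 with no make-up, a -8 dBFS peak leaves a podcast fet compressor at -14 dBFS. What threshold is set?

Input is 8 dB above T (since output overshoot × R = input overshoot: (-14 − T)·4 = -8 − T gives T = -16 dBFS).
Check: -16 + (-8 − (-16))/4 = -16 + 2 = -14 dBFS. ✓

-16 dBFS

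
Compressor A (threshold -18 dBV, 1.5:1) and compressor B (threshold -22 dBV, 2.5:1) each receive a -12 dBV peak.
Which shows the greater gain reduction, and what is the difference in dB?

A: GR = 6 − 6/1.5 = 2 dB.
B: GR = 10 − 10/2.5 = 6 dB.
Difference: 4 dB in favour of B.

B, by 4 dB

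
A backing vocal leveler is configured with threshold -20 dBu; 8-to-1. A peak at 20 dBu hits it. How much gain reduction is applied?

The signal is 40 dB above threshold.
A 8:1 ratio leaves 5 dB of that excess.
GR = overshoot in − overshoot out = 40 − 5 = 35 dB.

35 dB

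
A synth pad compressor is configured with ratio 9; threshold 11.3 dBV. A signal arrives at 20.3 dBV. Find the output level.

Overshoot: 20.3 − 11.3 = 9 dB.
At 9:1 the overshoot is divided by 9, leaving 1 dB above threshold.
Output = 11.3 + 1 = 12.3 dBV.

12.3 dBV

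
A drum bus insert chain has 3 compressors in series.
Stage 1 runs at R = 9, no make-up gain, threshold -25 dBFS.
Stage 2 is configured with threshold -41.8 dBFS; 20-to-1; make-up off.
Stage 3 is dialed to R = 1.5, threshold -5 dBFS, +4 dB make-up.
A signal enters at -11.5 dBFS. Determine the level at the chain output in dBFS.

Stage 1: overshoot 13.5 dB → 13.5/9 = 1.5 dB → -23.5 dBFS.
Stage 2: -23.5 dBFS is 18.3 dB over -41.8 dBFS; at 20:1 that becomes 0.915 dB over, giving -40.885 dBFS.
Stage 3: -40.885 dBFS ≤ -5 dBFS, so stage 3 doesn't engage; make-up brings it to -36.885 dBFS.

-36.885 dBFS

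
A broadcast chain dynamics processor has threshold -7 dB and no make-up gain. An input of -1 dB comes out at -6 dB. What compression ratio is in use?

6:1

Input overshoot = -1 − (-7) = 6 dB; output overshoot = -6 − (-7) = 1 dB.
Ratio = 6 / 1 = 6.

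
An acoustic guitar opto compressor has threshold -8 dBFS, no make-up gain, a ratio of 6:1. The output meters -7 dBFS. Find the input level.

-2 dBFS

That's 1 dB above the -8 dBFS threshold.
Input overshoot = R × output overshoot = 6 dB → input = -8 + 6 = -2 dBFS.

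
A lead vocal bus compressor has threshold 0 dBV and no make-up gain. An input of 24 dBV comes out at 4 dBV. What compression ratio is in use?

6:1

Input overshoot = 24 − 0 = 24 dB; output overshoot = 4 − 0 = 4 dB.
Ratio = 24 / 4 = 6.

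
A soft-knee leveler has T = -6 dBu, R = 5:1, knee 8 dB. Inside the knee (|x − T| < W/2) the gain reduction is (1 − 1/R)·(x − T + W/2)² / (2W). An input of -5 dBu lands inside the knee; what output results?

-6.25 dBu

x − T + W/2 = -5 − (-6) + 4 = 5.
GR = (1 − 1/5) × 5² / 16 = 0.8 × 25 / 16 = 1.25 dB.
Output = -5 − 1.25 = -6.25 dBu.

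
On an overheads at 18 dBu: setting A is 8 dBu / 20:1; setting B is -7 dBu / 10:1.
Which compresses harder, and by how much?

A: overshoot 10 dB → output overshoot 0.5 dB → GR 9.5 dB.
B: overshoot 25 dB → output overshoot 2.5 dB → GR 22.5 dB.
Difference: 13 dB in favour of B.

B, by 13 dB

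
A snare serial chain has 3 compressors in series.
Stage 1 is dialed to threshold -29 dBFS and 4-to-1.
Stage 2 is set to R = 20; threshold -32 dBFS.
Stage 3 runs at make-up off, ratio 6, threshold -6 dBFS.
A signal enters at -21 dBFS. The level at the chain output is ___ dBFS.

-31.75 dBFS

Stage 1: overshoot 8 dB → 8/4 = 2 dB → -27 dBFS.
Stage 2: 5 dB above -32 dBFS, reduced 20:1 to 0.25 dB above → -31.75 dBFS.
Stage 3: below threshold (-31.75 ≤ -6); passes unchanged; output -31.75 dBFS.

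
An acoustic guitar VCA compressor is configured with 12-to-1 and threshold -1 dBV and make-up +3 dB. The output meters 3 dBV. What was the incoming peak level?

11 dBV

Stripping the +3 dB make-up gives 0 dBV at the gain stage.
Post-compression overshoot = 0 − (-1) = 1 dB.
Before 12:1 compression the overshoot was 1 × 12 = 12 dB, so input = -1 + 12 = 11 dBV.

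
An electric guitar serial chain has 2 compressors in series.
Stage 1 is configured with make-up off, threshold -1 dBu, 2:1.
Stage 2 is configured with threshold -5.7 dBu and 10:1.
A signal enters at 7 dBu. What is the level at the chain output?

Stage 1: 7 dBu is 8 dB over -1 dBu; at 2:1 that becomes 4 dB over, giving 3 dBu.
Stage 2: 3 dBu is 8.7 dB over -5.7 dBu; at 10:1 that becomes 0.87 dB over, giving -4.83 dBu.

-4.83 dBu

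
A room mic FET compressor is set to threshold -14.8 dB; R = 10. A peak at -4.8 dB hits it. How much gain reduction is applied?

The signal is 10 dB above threshold.
At 10:1, output sits 10/10 = 1 dB above threshold.
GR = overshoot in − overshoot out = 10 − 1 = 9 dB.

9 dB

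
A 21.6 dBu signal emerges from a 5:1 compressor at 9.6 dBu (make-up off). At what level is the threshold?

6.6 dBu

Gain reduction = 21.6 − 9.6 = 12 dB; output overshoot = GR / (R − 1) = 12 / 4 = 3 dB.
Threshold = output − output overshoot = 9.6 − 3 = 6.6 dBu.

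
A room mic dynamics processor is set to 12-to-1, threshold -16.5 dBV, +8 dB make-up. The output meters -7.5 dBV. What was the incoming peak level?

-4.5 dBV

Stripping the +8 dB make-up gives -15.5 dBV at the gain stage.
That's 1 dB above the -16.5 dBV threshold.
Before 12:1 compression the overshoot was 1 × 12 = 12 dB, so input = -16.5 + 12 = -4.5 dBV.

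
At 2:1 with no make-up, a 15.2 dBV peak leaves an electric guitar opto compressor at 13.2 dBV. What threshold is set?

Input is 4 dB above T (since output overshoot × R = input overshoot: (13.2 − T)·2 = 15.2 − T gives T = 11.2 dBV).
Check: 11.2 + (15.2 − 11.2)/2 = 11.2 + 2 = 13.2 dBV. ✓

11.2 dBV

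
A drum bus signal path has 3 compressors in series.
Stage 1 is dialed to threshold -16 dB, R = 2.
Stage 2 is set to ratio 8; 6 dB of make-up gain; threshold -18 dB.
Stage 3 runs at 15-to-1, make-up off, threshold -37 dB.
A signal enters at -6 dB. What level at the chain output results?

-35.275 dB

Stage 1: 10 dB above -16 dB, reduced 2:1 to 5 dB above → -11 dB.
Stage 2: overshoot 7 dB → 7/8 = 0.875 dB → -17.125 dB; +6 dB make-up → -11.125 dB.
Stage 3: overshoot 25.875 dB → 25.875/15 = 1.725 dB → -35.275 dB.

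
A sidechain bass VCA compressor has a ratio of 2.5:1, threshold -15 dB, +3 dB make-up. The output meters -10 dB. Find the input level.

Stripping the +3 dB make-up gives -13 dB at the gain stage.
Post-compression overshoot = -13 − (-15) = 2 dB.
Undo the ratio: input overshoot = 2 × 2.5 = 5 dB, giving input = -10 dB.

-10 dB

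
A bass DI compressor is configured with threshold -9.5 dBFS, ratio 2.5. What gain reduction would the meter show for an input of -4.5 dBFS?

-4.5 dBFS exceeds the threshold by 5 dB.
A 2.5:1 ratio leaves 2 dB of that excess.
So the signal is attenuated by 5 − 2 = 3 dB.

3 dB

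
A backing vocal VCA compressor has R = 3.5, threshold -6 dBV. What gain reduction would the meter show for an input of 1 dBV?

The signal is 7 dB above threshold.
At 3.5:1, output sits 7/3.5 = 2 dB above threshold.
So the signal is attenuated by 7 − 2 = 5 dB.

5 dB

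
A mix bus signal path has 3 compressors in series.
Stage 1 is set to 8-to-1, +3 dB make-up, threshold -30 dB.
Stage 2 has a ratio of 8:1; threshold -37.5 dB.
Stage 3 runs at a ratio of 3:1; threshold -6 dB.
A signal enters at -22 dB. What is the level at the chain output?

-36.0625 dB

Stage 1: 8 dB above -30 dB, reduced 8:1 to 1 dB above → -29 dB; +3 dB make-up → -26 dB.
Stage 2: -26 dB is 11.5 dB over -37.5 dB; at 8:1 that becomes 1.4375 dB over, giving -36.0625 dB.
Stage 3: -36.0625 dB is at or below the -6 dB threshold — no compression; output -36.0625 dB.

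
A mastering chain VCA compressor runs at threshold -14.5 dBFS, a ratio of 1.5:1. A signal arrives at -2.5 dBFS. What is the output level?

-6.5 dBFS

The input is 12 dB above the -14.5 dBFS threshold.
1.5:1 compression reduces that to 12/1.5 = 8 dB over.
So the level is -14.5 + 8 = -6.5 dBFS.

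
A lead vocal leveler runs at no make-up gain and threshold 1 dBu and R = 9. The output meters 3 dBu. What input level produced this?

Post-compression overshoot = 3 − 1 = 2 dB.
Before 9:1 compression the overshoot was 2 × 9 = 18 dB, so input = 1 + 18 = 19 dBu.

19 dBu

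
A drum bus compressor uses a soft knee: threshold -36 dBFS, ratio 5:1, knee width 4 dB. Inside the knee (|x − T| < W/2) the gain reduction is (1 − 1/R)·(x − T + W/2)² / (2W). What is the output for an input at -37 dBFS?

x − T + W/2 = -37 − (-36) + 2 = 1.
GR = (1 − 1/5) × 1² / 8 = 0.8 × 1 / 8 = 0.1 dB.
Output = -37 − 0.1 = -37.1 dBFS.

-37.1 dBFS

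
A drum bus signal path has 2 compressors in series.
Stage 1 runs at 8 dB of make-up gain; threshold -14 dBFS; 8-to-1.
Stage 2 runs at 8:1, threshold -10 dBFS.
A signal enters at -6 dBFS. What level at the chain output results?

-9.375 dBFS

Stage 1: 8 dB above -14 dBFS, reduced 8:1 to 1 dB above → -13 dBFS; +8 dB make-up → -5 dBFS.
Stage 2: overshoot 5 dB → 5/8 = 0.625 dB → -9.375 dBFS.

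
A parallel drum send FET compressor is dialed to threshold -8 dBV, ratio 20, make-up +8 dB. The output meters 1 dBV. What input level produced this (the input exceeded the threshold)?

Remove make-up: 1 − 8 = -7 dBV.
Post-compression overshoot = -7 − (-8) = 1 dB.
Undo the ratio: input overshoot = 1 × 20 = 20 dB, giving input = 12 dBV.

12 dBV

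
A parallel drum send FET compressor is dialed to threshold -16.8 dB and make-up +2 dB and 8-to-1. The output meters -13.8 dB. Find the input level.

Remove make-up: -13.8 − 2 = -15.8 dB.
That's 1 dB above the -16.8 dB threshold.
Before 8:1 compression the overshoot was 1 × 8 = 8 dB, so input = -16.8 + 8 = -8.8 dB.

-8.8 dB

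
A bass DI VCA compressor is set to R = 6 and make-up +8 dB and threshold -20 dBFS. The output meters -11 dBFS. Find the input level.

Remove make-up: -11 − 8 = -19 dBFS.
The compressed level sits -19 − (-20) = 1 dB over threshold.
Undo the ratio: input overshoot = 1 × 6 = 6 dB, giving input = -14 dBFS.

-14 dBFS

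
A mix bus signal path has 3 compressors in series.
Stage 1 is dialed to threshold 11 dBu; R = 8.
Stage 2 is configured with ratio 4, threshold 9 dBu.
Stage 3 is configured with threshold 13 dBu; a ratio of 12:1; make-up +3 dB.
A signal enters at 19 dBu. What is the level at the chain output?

12.75 dBu

Stage 1: 8 dB above 11 dBu, reduced 8:1 to 1 dB above → 12 dBu.
Stage 2: 3 dB above 9 dBu, reduced 4:1 to 0.75 dB above → 9.75 dBu.
Stage 3: below threshold (9.75 ≤ 13); passes unchanged; make-up brings it to 12.75 dBu.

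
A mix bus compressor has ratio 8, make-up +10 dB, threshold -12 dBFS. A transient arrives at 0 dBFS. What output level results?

The input is 12 dB above the -12 dBFS threshold.
At 8:1 the overshoot is divided by 8, leaving 1.5 dB above threshold.
So the level is -12 + 1.5 = -10.5 dBFS; make-up adds 10 dB, giving -0.5 dBFS.

-0.5 dBFS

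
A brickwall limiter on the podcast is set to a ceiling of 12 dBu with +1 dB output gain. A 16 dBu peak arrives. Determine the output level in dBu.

At ∞:1, everything above 12 dBu is held at the ceiling.
Output gain then adds 1 dB: 12 + 1 = 13 dBu.

13 dBu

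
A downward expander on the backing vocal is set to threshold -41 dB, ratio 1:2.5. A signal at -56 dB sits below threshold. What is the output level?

Below threshold, a 1:2.5 expander applies gain = (2.5−1)×(T − x) of attenuation.
(2.5−1) × 15 = 22.5 dB, so output = -56 − 22.5 = -78.5 dB.

-78.5 dB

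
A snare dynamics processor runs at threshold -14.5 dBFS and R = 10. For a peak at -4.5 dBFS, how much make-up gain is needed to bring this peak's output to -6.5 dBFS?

Overshoot 10 dB → 10/10 = 1 dB after compression, so the compressed level is -14.5 + 1 = -13.5 dBFS.
Make-up = target − compressed = -6.5 − (-13.5) = 7 dB.

7 dB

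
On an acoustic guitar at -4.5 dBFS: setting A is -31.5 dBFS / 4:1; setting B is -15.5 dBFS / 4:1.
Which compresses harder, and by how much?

A: 27 dB over, compressed to 6.75 dB over, so 20.25 dB of GR.
B: 11 dB over, compressed to 2.75 dB over, so 8.25 dB of GR.
A applies 12 dB more gain reduction.

A, by 12 dB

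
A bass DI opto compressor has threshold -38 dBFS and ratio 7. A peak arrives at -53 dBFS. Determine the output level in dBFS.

-53 dBFS

-53 dBFS is 15 dB below the -38 dBFS threshold, so no gain reduction is applied.
Output = input = -53 dBFS.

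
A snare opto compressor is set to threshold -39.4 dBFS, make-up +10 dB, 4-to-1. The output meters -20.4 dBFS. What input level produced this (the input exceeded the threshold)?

Stripping the +10 dB make-up gives -30.4 dBFS at the gain stage.
That's 9 dB above the -39.4 dBFS threshold.
Undo the ratio: input overshoot = 9 × 4 = 36 dB, giving input = -3.4 dBFS.

-3.4 dBFS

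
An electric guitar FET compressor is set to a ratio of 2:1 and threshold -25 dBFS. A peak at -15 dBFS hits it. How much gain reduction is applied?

5 dB

-15 dBFS exceeds the threshold by 10 dB.
A 2:1 ratio leaves 5 dB of that excess.
GR = overshoot in − overshoot out = 10 − 5 = 5 dB.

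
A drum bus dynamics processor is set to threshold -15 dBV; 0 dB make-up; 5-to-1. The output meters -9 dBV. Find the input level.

15 dBV

Post-compression overshoot = -9 − (-15) = 6 dB.
Before 5:1 compression the overshoot was 6 × 5 = 30 dB, so input = -15 + 30 = 15 dBV.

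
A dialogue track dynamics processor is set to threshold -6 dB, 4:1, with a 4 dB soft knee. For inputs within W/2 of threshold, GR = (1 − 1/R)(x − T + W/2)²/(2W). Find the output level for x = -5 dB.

x − T + W/2 = -5 − (-6) + 2 = 3.
GR = (1 − 1/4) × 3² / 8 = 0.75 × 9 / 8 = 0.84375 dB.
Output = -5 − 0.84375 = -5.84375 dB.

-5.84375 dB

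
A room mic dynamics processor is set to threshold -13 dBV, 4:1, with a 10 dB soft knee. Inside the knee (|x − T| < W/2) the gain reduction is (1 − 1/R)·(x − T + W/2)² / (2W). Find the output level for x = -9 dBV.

-12.0375 dBV

x − T + W/2 = -9 − (-13) + 5 = 9.
GR = (1 − 1/4) × 9² / 20 = 0.75 × 81 / 20 = 3.0375 dB.
Output = -9 − 3.0375 = -12.0375 dBV.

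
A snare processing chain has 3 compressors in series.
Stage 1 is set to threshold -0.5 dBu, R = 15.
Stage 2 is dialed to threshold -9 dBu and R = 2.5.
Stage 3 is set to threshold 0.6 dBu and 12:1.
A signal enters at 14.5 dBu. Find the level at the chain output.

-5.2 dBu

Stage 1: 15 dB above -0.5 dBu, reduced 15:1 to 1 dB above → 0.5 dBu.
Stage 2: overshoot 9.5 dB → 9.5/2.5 = 3.8 dB → -5.2 dBu.
Stage 3: below threshold (-5.2 ≤ 0.6); passes unchanged; output -5.2 dBu.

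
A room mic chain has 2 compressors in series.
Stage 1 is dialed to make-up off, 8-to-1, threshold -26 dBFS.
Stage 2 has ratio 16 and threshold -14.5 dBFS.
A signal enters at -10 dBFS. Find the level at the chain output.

-24 dBFS

Stage 1: overshoot 16 dB → 16/8 = 2 dB → -24 dBFS.
Stage 2: below threshold (-24 ≤ -14.5); passes unchanged; output -24 dBFS.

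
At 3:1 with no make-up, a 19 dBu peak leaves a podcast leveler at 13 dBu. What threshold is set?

Let T be the threshold. Output overshoot = (input overshoot)/R, so 13 − T = (19 − T)/3.
3·(13 − T) = 19 − T → 2·T = 39 − 19 = 20.
T = 20/2 = 10 dBu.

10 dBu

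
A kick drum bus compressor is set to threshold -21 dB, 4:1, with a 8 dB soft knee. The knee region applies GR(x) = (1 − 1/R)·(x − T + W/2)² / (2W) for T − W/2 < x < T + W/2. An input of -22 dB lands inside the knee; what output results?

-22.421875 dB

x − T + W/2 = -22 − (-21) + 4 = 3.
GR = (1 − 1/4) × 3² / 16 = 0.75 × 9 / 16 = 0.421875 dB.
Output = -22 − 0.421875 = -22.421875 dB.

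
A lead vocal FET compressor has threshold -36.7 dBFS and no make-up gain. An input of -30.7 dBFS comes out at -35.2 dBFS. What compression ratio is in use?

Input overshoot = -30.7 − (-36.7) = 6 dB; output overshoot = -35.2 − (-36.7) = 1.5 dB.
Ratio = 6 / 1.5 = 4.

4:1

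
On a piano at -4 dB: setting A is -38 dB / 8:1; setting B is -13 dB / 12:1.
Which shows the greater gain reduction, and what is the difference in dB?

A, by 21.5 dB

A: GR = 34 − 34/8 = 29.75 dB.
B: GR = 9 − 9/12 = 8.25 dB.
A applies 21.5 dB more gain reduction.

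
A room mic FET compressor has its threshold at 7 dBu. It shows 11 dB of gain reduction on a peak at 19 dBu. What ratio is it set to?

Input overshoot = 19 − 7 = 12 dB.
Output overshoot = 12 − 11 = 1 dB.
Ratio = input overshoot / output overshoot = 12 / 1 = 12.

12:1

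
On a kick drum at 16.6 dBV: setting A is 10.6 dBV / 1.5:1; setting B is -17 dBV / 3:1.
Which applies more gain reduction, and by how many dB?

B, by 20.4 dB

A: GR = 6 − 6/1.5 = 2 dB.
B: GR = 33.6 − 33.6/3 = 22.4 dB.
Difference: 20.4 dB in favour of B.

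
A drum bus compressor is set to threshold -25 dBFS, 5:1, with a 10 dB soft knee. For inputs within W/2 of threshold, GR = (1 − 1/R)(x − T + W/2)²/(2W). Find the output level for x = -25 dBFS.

-26 dBFS

x − T + W/2 = -25 − (-25) + 5 = 5.
GR = (1 − 1/5) × 5² / 20 = 0.8 × 25 / 20 = 1 dB.
Output = -25 − 1 = -26 dBFS.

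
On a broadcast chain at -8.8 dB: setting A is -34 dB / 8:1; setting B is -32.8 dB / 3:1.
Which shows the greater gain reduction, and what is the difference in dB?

A, by 6.05 dB

A: 25.2 dB over, compressed to 3.15 dB over, so 22.05 dB of GR.
B: 24 dB over, compressed to 8 dB over, so 16 dB of GR.
A reduces 6.05 dB more.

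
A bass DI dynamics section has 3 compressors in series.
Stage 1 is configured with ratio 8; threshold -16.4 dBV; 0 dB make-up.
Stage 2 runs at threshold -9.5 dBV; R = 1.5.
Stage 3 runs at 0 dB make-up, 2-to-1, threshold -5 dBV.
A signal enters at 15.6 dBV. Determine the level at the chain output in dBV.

Stage 1: overshoot 32 dB → 32/8 = 4 dB → -12.4 dBV.
Stage 2: -12.4 dBV ≤ -9.5 dBV, so stage 2 doesn't engage; output -12.4 dBV.
Stage 3: -12.4 dBV is at or below the -5 dBV threshold — no compression; output -12.4 dBV.

-12.4 dBV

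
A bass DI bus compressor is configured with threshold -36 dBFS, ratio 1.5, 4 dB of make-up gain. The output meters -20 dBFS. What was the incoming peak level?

Stripping the +4 dB make-up gives -24 dBFS at the gain stage.
The compressed level sits -24 − (-36) = 12 dB over threshold.
Undo the ratio: input overshoot = 12 × 1.5 = 18 dB, giving input = -18 dBFS.

-18 dBFS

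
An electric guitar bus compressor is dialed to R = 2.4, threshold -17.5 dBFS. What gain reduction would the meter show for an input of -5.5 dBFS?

7 dB

The signal is 12 dB above threshold.
After 2.4:1 compression the overshoot becomes 12/2.4 = 5 dB.
So the signal is attenuated by 12 − 5 = 7 dB.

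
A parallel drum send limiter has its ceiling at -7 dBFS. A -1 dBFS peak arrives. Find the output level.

-7 dBFS

The limiter clamps the peak to its -7 dBFS ceiling.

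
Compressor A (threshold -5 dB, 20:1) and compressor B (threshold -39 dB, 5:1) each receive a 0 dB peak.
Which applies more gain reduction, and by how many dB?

A: 5 dB over, compressed to 0.25 dB over, so 4.75 dB of GR.
B: 39 dB over, compressed to 7.8 dB over, so 31.2 dB of GR.
Difference: 26.45 dB in favour of B.

B, by 26.45 dB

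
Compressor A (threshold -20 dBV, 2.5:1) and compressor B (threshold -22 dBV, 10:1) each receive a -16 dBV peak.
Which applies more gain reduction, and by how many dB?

A: overshoot 4 dB → output overshoot 1.6 dB → GR 2.4 dB.
B: overshoot 6 dB → output overshoot 0.6 dB → GR 5.4 dB.
B reduces 3 dB more.

B, by 3 dB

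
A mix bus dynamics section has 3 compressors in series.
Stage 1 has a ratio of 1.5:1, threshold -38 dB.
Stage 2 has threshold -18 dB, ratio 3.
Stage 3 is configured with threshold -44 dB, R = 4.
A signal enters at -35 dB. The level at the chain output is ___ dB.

-42 dB

Stage 1: -35 dB is 3 dB over -38 dB; at 1.5:1 that becomes 2 dB over, giving -36 dB.
Stage 2: below threshold (-36 ≤ -18); passes unchanged; output -36 dB.
Stage 3: overshoot 8 dB → 8/4 = 2 dB → -42 dB.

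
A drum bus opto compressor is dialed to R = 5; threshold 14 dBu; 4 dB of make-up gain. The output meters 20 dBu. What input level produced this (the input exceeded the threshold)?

24 dBu

Before make-up, the level was 20 − 4 = 16 dBu.
That's 2 dB above the 14 dBu threshold.
Input overshoot = R × output overshoot = 10 dB → input = 14 + 10 = 24 dBu.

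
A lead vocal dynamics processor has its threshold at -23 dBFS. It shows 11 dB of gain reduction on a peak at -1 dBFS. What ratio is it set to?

2:1

Input overshoot = -1 − (-23) = 22 dB.
Output overshoot = 22 − 11 = 11 dB.
Ratio = input overshoot / output overshoot = 22 / 11 = 2.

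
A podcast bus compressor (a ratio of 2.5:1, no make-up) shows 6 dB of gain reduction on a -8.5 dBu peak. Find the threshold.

-18.5 dBu

Input is 10 dB above T (since output overshoot × R = input overshoot: (-14.5 − T)·2.5 = -8.5 − T gives T = -18.5 dBu).
Check: -18.5 + (-8.5 − (-18.5))/2.5 = -18.5 + 4 = -14.5 dBu. ✓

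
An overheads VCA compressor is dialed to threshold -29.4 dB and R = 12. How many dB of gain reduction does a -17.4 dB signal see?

-17.4 dB exceeds the threshold by 12 dB.
A 12:1 ratio leaves 1 dB of that excess.
GR = overshoot in − overshoot out = 12 − 1 = 11 dB.

11 dB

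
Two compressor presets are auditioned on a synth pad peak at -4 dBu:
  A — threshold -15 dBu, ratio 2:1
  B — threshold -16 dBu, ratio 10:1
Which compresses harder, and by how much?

B, by 5.3 dB

A: GR = 11 − 11/2 = 5.5 dB.
B: GR = 12 − 12/10 = 10.8 dB.
B reduces 5.3 dB more.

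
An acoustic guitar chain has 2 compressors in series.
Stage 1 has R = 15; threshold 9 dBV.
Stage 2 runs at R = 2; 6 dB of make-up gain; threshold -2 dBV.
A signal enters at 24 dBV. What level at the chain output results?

10 dBV

Stage 1: 15 dB above 9 dBV, reduced 15:1 to 1 dB above → 10 dBV.
Stage 2: 10 dBV is 12 dB over -2 dBV; at 2:1 that becomes 6 dB over, giving 4 dBV; +6 dB make-up → 10 dBV.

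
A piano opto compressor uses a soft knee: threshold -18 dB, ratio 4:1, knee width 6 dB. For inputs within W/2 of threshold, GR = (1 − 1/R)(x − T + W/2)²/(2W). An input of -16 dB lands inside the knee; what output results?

-17.5625 dB

x − T + W/2 = -16 − (-18) + 3 = 5.
GR = (1 − 1/4) × 5² / 12 = 0.75 × 25 / 12 = 1.5625 dB.
Output = -16 − 1.5625 = -17.5625 dB.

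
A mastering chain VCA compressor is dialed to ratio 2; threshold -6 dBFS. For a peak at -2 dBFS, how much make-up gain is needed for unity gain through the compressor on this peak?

Without make-up, output = threshold + overshoot/2 = -6 + 2 = -4 dBFS.
Gap to target: 2 dB.

2 dB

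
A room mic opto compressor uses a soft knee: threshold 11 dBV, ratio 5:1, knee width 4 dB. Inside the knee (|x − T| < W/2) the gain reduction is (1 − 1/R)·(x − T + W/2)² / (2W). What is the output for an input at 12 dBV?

x − T + W/2 = 12 − 11 + 2 = 3.
GR = (1 − 1/5) × 3² / 8 = 0.8 × 9 / 8 = 0.9 dB.
Output = 12 − 0.9 = 11.1 dBV.

11.1 dBV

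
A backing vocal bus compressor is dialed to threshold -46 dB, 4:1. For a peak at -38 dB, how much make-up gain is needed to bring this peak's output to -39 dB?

The peak compresses to -46 + 8/4 = -44 dB.
To reach -39 dB requires -39 − (-44) = 5 dB of make-up.

5 dB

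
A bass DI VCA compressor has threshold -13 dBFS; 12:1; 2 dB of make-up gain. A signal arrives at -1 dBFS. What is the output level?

-10 dBFS

Overshoot: -1 − (-13) = 12 dB.
12:1 compression reduces that to 12/12 = 1 dB over.
So the level is -13 + 1 = -12 dBFS; make-up adds 2 dB, giving -10 dBFS.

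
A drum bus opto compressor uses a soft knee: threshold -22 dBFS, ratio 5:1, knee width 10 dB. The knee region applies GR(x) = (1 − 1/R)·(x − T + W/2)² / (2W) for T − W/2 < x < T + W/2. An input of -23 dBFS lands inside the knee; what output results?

-23.64 dBFS

x − T + W/2 = -23 − (-22) + 5 = 4.
GR = (1 − 1/5) × 4² / 20 = 0.8 × 16 / 20 = 0.64 dB.
Output = -23 − 0.64 = -23.64 dBFS.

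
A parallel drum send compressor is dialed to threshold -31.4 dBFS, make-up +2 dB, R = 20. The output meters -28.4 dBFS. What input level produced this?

-11.4 dBFS

Stripping the +2 dB make-up gives -30.4 dBFS at the gain stage.
That's 1 dB above the -31.4 dBFS threshold.
Input overshoot = R × output overshoot = 20 dB → input = -31.4 + 20 = -11.4 dBFS.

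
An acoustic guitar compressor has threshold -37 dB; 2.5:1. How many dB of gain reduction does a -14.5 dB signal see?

The signal is 22.5 dB above threshold.
At 2.5:1, output sits 22.5/2.5 = 9 dB above threshold.
GR = overshoot in − overshoot out = 22.5 − 9 = 13.5 dB.

13.5 dB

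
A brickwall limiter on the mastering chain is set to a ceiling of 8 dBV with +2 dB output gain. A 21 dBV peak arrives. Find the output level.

At ∞:1, everything above 8 dBV is held at the ceiling.
Output gain then adds 2 dB: 8 + 2 = 10 dBV.

10 dBV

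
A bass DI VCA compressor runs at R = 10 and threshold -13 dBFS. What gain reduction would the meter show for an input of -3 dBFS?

The signal is 10 dB above threshold.
At 10:1, output sits 10/10 = 1 dB above threshold.
GR = overshoot in − overshoot out = 10 − 1 = 9 dB.

9 dB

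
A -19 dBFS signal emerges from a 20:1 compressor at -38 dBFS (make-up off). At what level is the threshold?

Let T be the threshold. Output overshoot = (input overshoot)/R, so -38 − T = (-19 − T)/20.
20·(-38 − T) = -19 − T → 19·T = -760 − (-19) = -741.
T = -741/19 = -39 dBFS.

-39 dBFS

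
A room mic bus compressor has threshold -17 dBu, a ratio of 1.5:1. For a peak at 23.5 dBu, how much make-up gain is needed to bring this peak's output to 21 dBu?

The peak compresses to -17 + 40.5/1.5 = 10 dBu.
To reach 21 dBu requires 21 − 10 = 11 dB of make-up.

11 dB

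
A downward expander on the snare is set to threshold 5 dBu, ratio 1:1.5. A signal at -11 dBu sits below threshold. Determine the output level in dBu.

-19 dBu

Undershoot = 5 − (-11) = 16 dB.
At 1:1.5, that expands to 24 dB under threshold.
Output = 5 − 24 = -19 dBu.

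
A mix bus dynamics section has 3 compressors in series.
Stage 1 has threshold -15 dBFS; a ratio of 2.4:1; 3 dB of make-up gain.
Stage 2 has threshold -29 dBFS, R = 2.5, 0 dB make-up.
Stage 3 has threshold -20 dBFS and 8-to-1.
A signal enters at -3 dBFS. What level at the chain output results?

-20.2 dBFS

Stage 1: 12 dB above -15 dBFS, reduced 2.4:1 to 5 dB above → -10 dBFS; +3 dB make-up → -7 dBFS.
Stage 2: overshoot 22 dB → 22/2.5 = 8.8 dB → -20.2 dBFS.
Stage 3: -20.2 dBFS is at or below the -20 dBFS threshold — no compression; output -20.2 dBFS.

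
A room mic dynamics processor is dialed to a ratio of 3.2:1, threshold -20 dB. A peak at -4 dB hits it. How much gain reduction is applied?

The signal is 16 dB above threshold.
A 3.2:1 ratio leaves 5 dB of that excess.
Gain reduction = 16 − 5 = 11 dB.

11 dB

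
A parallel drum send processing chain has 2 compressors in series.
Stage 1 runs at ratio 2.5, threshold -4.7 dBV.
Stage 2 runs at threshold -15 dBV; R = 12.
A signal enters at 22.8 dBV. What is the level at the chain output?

-13.225 dBV

Stage 1: overshoot 27.5 dB → 27.5/2.5 = 11 dB → 6.3 dBV.
Stage 2: 6.3 dBV is 21.3 dB over -15 dBV; at 12:1 that becomes 1.775 dB over, giving -13.225 dBV.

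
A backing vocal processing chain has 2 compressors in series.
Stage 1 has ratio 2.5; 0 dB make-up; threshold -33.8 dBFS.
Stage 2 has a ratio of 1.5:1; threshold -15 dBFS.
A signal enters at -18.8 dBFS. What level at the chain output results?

Stage 1: -18.8 dBFS is 15 dB over -33.8 dBFS; at 2.5:1 that becomes 6 dB over, giving -27.8 dBFS.
Stage 2: -27.8 dBFS ≤ -15 dBFS, so stage 2 doesn't engage; output -27.8 dBFS.

-27.8 dBFS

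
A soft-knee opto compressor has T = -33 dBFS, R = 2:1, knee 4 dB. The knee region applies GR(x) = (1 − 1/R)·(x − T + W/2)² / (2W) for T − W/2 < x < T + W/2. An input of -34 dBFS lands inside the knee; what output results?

-34.0625 dBFS

x − T + W/2 = -34 − (-33) + 2 = 1.
GR = (1 − 1/2) × 1² / 8 = 0.5 × 1 / 8 = 0.0625 dB.
Output = -34 − 0.0625 = -34.0625 dBFS.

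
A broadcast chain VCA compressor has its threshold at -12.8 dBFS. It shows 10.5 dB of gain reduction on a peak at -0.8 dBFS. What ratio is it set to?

8:1

Input overshoot = -0.8 − (-12.8) = 12 dB.
Output overshoot = 12 − 10.5 = 1.5 dB.
Ratio = input overshoot / output overshoot = 12 / 1.5 = 8.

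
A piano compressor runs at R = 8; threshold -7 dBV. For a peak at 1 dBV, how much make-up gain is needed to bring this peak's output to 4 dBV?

10 dB

Without make-up, output = threshold + overshoot/8 = -7 + 1 = -6 dBV.
Gap to target: 10 dB.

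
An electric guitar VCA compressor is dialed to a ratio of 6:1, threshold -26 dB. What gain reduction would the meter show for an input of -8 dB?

15 dB

-8 dB exceeds the threshold by 18 dB.
At 6:1, output sits 18/6 = 3 dB above threshold.
So the signal is attenuated by 18 − 3 = 15 dB.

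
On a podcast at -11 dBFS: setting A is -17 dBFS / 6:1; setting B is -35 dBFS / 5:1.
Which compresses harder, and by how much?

A: overshoot 6 dB → output overshoot 1 dB → GR 5 dB.
B: overshoot 24 dB → output overshoot 4.8 dB → GR 19.2 dB.
B reduces 14.2 dB more.

B, by 14.2 dB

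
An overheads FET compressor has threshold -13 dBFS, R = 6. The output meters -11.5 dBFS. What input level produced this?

-4 dBFS

The compressed level sits -11.5 − (-13) = 1.5 dB over threshold.
Undo the ratio: input overshoot = 1.5 × 6 = 9 dB, giving input = -4 dBFS.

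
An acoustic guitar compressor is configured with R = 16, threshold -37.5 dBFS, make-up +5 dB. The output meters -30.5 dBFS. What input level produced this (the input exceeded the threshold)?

Stripping the +5 dB make-up gives -35.5 dBFS at the gain stage.
The compressed level sits -35.5 − (-37.5) = 2 dB over threshold.
Input overshoot = R × output overshoot = 32 dB → input = -37.5 + 32 = -5.5 dBFS.

-5.5 dBFS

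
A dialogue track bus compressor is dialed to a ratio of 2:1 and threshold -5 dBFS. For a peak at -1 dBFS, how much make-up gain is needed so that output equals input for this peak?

2 dB

The peak compresses to -5 + 4/2 = -3 dBFS.
To reach -1 dBFS requires -1 − (-3) = 2 dB of make-up.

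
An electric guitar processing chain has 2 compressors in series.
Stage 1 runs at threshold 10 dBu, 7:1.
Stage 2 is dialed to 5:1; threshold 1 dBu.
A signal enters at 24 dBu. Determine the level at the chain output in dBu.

3.2 dBu

Stage 1: 24 dBu is 14 dB over 10 dBu; at 7:1 that becomes 2 dB over, giving 12 dBu.
Stage 2: 12 dBu is 11 dB over 1 dBu; at 5:1 that becomes 2.2 dB over, giving 3.2 dBu.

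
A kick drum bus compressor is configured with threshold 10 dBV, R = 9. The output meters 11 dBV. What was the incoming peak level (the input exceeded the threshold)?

19 dBV

Post-compression overshoot = 11 − 10 = 1 dB.
Input overshoot = R × output overshoot = 9 dB → input = 10 + 9 = 19 dBV.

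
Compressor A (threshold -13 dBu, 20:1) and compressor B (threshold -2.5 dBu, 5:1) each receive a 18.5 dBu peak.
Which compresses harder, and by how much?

A: overshoot 31.5 dB → output overshoot 1.575 dB → GR 29.925 dB.
B: overshoot 21 dB → output overshoot 4.2 dB → GR 16.8 dB.
Difference: 13.125 dB in favour of A.

A, by 13.125 dB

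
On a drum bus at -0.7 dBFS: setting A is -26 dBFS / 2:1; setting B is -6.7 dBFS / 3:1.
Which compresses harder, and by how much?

A: 25.3 dB over, compressed to 12.65 dB over, so 12.65 dB of GR.
B: 6 dB over, compressed to 2 dB over, so 4 dB of GR.
A reduces 8.65 dB more.

A, by 8.65 dB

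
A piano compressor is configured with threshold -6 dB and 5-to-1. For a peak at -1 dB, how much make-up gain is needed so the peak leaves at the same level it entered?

4 dB

Without make-up, output = threshold + overshoot/5 = -6 + 1 = -5 dB.
Gap to target: 4 dB.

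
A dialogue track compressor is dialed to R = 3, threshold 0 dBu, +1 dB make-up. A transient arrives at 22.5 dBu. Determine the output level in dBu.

Overshoot: 22.5 − 0 = 22.5 dB.
At 3:1 the overshoot is divided by 3, leaving 7.5 dB above threshold.
So the level is 0 + 7.5 = 7.5 dBu; make-up adds 1 dB, giving 8.5 dBu.

8.5 dBu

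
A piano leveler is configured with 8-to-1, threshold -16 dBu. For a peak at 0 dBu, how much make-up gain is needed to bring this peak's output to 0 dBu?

14 dB

Overshoot 16 dB → 16/8 = 2 dB after compression, so the compressed level is -16 + 2 = -14 dBu.
Make-up = target − compressed = 0 − (-14) = 14 dB.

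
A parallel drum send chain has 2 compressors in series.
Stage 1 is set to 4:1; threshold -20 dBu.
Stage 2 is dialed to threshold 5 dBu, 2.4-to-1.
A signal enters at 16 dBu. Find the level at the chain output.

-11 dBu

Stage 1: overshoot 36 dB → 36/4 = 9 dB → -11 dBu.
Stage 2: below threshold (-11 ≤ 5); passes unchanged; output -11 dBu.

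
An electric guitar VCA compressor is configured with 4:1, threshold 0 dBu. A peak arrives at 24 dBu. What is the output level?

6 dBu

The input is 24 dB above the 0 dBu threshold.
The 24 dB excess becomes 6 dB after 4:1 reduction.
Output = 0 + 6 = 6 dBu.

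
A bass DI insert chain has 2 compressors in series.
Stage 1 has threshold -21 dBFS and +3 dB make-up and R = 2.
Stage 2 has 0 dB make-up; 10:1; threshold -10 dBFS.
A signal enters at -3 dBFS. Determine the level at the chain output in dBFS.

Stage 1: 18 dB above -21 dBFS, reduced 2:1 to 9 dB above → -12 dBFS; +3 dB make-up → -9 dBFS.
Stage 2: overshoot 1 dB → 1/10 = 0.1 dB → -9.9 dBFS.

-9.9 dBFS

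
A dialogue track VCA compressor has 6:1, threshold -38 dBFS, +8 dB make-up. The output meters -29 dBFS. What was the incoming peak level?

-32 dBFS

Before make-up, the level was -29 − 8 = -37 dBFS.
The compressed level sits -37 − (-38) = 1 dB over threshold.
Input overshoot = R × output overshoot = 6 dB → input = -38 + 6 = -32 dBFS.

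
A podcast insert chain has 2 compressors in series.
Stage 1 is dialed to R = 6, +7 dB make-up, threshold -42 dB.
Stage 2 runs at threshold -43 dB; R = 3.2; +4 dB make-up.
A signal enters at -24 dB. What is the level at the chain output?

-35.5625 dB

Stage 1: 18 dB above -42 dB, reduced 6:1 to 3 dB above → -39 dB; +7 dB make-up → -32 dB.
Stage 2: overshoot 11 dB → 11/3.2 = 3.4375 dB → -39.5625 dB; +4 dB make-up → -35.5625 dB.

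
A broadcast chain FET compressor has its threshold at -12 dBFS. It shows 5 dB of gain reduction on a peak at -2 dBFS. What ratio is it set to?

2:1

Input overshoot = -2 − (-12) = 10 dB.
Output overshoot = 10 − 5 = 5 dB.
Ratio = input overshoot / output overshoot = 10 / 5 = 2.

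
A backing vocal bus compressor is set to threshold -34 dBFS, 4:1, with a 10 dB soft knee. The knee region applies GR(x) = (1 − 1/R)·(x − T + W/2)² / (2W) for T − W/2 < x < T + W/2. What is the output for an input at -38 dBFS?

-38.0375 dBFS

x − T + W/2 = -38 − (-34) + 5 = 1.
GR = (1 − 1/4) × 1² / 20 = 0.75 × 1 / 20 = 0.0375 dB.
Output = -38 − 0.0375 = -38.0375 dBFS.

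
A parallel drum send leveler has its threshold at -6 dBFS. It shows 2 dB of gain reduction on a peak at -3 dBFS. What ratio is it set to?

Input overshoot = -3 − (-6) = 3 dB.
Output overshoot = 3 − 2 = 1 dB.
Ratio = input overshoot / output overshoot = 3 / 1 = 3.

3:1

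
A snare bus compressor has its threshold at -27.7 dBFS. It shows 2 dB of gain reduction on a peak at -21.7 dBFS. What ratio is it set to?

1.5:1

Input overshoot = -21.7 − (-27.7) = 6 dB.
Output overshoot = 6 − 2 = 4 dB.
Ratio = input overshoot / output overshoot = 6 / 4 = 1.5.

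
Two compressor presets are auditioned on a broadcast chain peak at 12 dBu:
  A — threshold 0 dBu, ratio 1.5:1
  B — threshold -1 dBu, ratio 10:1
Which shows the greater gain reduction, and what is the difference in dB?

A: GR = 12 − 12/1.5 = 4 dB.
B: GR = 13 − 13/10 = 11.7 dB.
B applies 7.7 dB more gain reduction.

B, by 7.7 dB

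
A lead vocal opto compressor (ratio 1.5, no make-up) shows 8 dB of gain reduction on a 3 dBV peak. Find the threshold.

-21 dBV

Input is 24 dB above T (since output overshoot × R = input overshoot: (-5 − T)·1.5 = 3 − T gives T = -21 dBV).
Check: -21 + (3 − (-21))/1.5 = -21 + 16 = -5 dBV. ✓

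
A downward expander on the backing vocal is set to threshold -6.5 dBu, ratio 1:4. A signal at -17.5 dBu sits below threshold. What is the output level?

The input is 11 dB below the -6.5 dBu threshold.
A 1:4 expander multiplies undershoot by 4: 11 × 4 = 44 dB below threshold.
Output = -6.5 − 44 = -50.5 dBu.

-50.5 dBu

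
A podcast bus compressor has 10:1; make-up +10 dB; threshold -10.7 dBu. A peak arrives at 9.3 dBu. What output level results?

1.3 dBu

9.3 dBu sits 20 dB over threshold.
At 10:1 the overshoot is divided by 10, leaving 2 dB above threshold.
That puts the output at -8.7 dBu; make-up adds 10 dB, giving 1.3 dBu.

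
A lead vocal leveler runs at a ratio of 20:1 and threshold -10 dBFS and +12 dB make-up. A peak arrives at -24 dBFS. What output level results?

-12 dBFS

-24 dBFS is 14 dB below the -10 dBFS threshold, so no gain reduction is applied.
Make-up gain adds 12 dB: -24 + 12 = -12 dBFS.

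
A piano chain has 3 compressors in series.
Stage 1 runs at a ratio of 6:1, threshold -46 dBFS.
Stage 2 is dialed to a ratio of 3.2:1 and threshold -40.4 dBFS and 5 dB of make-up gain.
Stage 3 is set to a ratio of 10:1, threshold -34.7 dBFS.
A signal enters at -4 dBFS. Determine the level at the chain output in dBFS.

Stage 1: -4 dBFS is 42 dB over -46 dBFS; at 6:1 that becomes 7 dB over, giving -39 dBFS.
Stage 2: overshoot 1.4 dB → 1.4/3.2 = 0.4375 dB → -39.9625 dBFS; +5 dB make-up → -34.9625 dBFS.
Stage 3: -34.9625 dBFS ≤ -34.7 dBFS, so stage 3 doesn't engage; output -34.9625 dBFS.

-34.9625 dBFS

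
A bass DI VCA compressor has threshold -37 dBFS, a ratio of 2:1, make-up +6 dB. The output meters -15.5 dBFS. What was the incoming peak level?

Stripping the +6 dB make-up gives -21.5 dBFS at the gain stage.
Post-compression overshoot = -21.5 − (-37) = 15.5 dB.
Before 2:1 compression the overshoot was 15.5 × 2 = 31 dB, so input = -37 + 31 = -6 dBFS.

-6 dBFS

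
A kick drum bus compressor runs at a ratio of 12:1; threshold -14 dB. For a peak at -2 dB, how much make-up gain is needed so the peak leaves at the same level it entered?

Overshoot 12 dB → 12/12 = 1 dB after compression, so the compressed level is -14 + 1 = -13 dB.
Make-up = target − compressed = -2 − (-13) = 11 dB.

11 dB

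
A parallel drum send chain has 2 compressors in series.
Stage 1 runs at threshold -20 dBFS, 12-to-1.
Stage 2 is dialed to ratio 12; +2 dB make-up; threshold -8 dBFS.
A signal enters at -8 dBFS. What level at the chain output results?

-17 dBFS

Stage 1: 12 dB above -20 dBFS, reduced 12:1 to 1 dB above → -19 dBFS.
Stage 2: -19 dBFS ≤ -8 dBFS, so stage 2 doesn't engage; make-up brings it to -17 dBFS.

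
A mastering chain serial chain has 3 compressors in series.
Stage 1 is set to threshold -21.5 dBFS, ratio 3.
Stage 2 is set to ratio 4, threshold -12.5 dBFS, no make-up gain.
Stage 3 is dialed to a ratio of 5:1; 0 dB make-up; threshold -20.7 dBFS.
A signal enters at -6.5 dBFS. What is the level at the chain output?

-19.86 dBFS

Stage 1: -6.5 dBFS is 15 dB over -21.5 dBFS; at 3:1 that becomes 5 dB over, giving -16.5 dBFS.
Stage 2: -16.5 dBFS ≤ -12.5 dBFS, so stage 2 doesn't engage; output -16.5 dBFS.
Stage 3: overshoot 4.2 dB → 4.2/5 = 0.84 dB → -19.86 dBFS.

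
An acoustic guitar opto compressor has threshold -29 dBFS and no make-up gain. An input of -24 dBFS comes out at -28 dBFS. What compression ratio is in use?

5:1

Input overshoot = -24 − (-29) = 5 dB; output overshoot = -28 − (-29) = 1 dB.
Ratio = 5 / 1 = 5.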